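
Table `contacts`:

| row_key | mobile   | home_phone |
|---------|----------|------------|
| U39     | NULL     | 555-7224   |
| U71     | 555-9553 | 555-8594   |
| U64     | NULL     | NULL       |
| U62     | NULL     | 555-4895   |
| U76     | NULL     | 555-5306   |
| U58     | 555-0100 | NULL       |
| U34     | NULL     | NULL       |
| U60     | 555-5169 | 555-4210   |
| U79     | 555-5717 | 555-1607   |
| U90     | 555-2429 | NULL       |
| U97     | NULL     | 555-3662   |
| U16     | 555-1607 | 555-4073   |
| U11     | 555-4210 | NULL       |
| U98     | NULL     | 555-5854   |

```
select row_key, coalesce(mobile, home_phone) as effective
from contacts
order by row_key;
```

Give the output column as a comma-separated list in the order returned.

555-4210, 555-1607, NULL, 555-7224, 555-0100, 555-5169, 555-4895, NULL, 555-9553, 555-5306, 555-5717, 555-2429, 555-3662, 555-5854

row_key=U11: mobile=555-4210 → 555-4210
row_key=U16: mobile=555-1607 → 555-1607
row_key=U34: mobile=NULL, home_phone=NULL (all NULL) → NULL
row_key=U39: mobile=NULL, home_phone=555-7224 → 555-7224
row_key=U58: mobile=555-0100 → 555-0100
row_key=U60: mobile=555-5169 → 555-5169
row_key=U62: mobile=NULL, home_phone=555-4895 → 555-4895
row_key=U64: mobile=NULL, home_phone=NULL (all NULL) → NULL
row_key=U71: mobile=555-9553 → 555-9553
row_key=U76: mobile=NULL, home_phone=555-5306 → 555-5306
row_key=U79: mobile=555-5717 → 555-5717
row_key=U90: mobile=555-2429 → 555-2429
row_key=U97: mobile=NULL, home_phone=555-3662 → 555-3662
row_key=U98: mobile=NULL, home_phone=555-5854 → 555-5854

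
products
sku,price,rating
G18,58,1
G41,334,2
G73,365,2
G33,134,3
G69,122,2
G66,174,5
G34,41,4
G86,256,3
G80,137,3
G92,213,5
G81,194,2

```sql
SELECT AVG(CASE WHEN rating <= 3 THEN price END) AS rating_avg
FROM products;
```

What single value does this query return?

sku=G18: ✓ → 58
sku=G41: ✓ → 334
sku=G73: ✓ → 365
sku=G33: ✓ → 134
sku=G69: ✓ → 122
sku=G66: ✗
sku=G34: ✗
sku=G86: ✓ → 256
sku=G80: ✓ → 137
sku=G92: ✗
sku=G81: ✓ → 194
rating_avg = (58 + 334 + 365 + 134 + 122 + 256 + 137 + 194) / 8 = 200

200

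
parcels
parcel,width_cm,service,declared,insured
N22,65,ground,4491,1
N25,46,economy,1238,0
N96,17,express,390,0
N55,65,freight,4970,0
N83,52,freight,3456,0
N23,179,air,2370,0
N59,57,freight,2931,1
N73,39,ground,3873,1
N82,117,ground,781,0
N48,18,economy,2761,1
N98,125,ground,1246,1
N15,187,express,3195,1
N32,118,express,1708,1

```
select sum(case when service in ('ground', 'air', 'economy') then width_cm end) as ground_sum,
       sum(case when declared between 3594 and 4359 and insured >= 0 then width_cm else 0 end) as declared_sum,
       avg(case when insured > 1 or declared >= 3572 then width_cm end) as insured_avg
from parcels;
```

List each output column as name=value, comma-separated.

ground_sum=589, declared_sum=39, insured_avg=56.3333333333

[ground_sum: service in ('ground', 'air', 'economy')]
parcel=N22: ✓ → 65
parcel=N25: ✓ → 46
parcel=N96: ✗
parcel=N55: ✗
parcel=N83: ✗
parcel=N23: ✓ → 179
parcel=N59: ✗
parcel=N73: ✓ → 39
parcel=N82: ✓ → 117
parcel=N48: ✓ → 18
parcel=N98: ✓ → 125
parcel=N15: ✗
parcel=N32: ✗
ground_sum = 65 + 46 + 179 + 39 + 117 + 18 + 125 = 589
—
[declared_sum: declared between 3594 and 4359 and insured >= 0]
parcel=N22: ✗
parcel=N25: ✗
parcel=N96: ✗
parcel=N55: ✗
parcel=N83: ✗
parcel=N23: ✗
parcel=N59: ✗
parcel=N73: ✓ → 39
parcel=N82: ✗
parcel=N48: ✗
parcel=N98: ✗
parcel=N15: ✗
parcel=N32: ✗
declared_sum = 39
—
[insured_avg: insured > 1 or declared >= 3572]
parcel=N22: ✓ → 65
parcel=N25: ✗
parcel=N96: ✗
parcel=N55: ✓ → 65
parcel=N83: ✗
parcel=N23: ✗
parcel=N59: ✗
parcel=N73: ✓ → 39
parcel=N82: ✗
parcel=N48: ✗
parcel=N98: ✗
parcel=N15: ✗
parcel=N32: ✗
insured_avg = (65 + 65 + 39) / 3 = 56.3333333333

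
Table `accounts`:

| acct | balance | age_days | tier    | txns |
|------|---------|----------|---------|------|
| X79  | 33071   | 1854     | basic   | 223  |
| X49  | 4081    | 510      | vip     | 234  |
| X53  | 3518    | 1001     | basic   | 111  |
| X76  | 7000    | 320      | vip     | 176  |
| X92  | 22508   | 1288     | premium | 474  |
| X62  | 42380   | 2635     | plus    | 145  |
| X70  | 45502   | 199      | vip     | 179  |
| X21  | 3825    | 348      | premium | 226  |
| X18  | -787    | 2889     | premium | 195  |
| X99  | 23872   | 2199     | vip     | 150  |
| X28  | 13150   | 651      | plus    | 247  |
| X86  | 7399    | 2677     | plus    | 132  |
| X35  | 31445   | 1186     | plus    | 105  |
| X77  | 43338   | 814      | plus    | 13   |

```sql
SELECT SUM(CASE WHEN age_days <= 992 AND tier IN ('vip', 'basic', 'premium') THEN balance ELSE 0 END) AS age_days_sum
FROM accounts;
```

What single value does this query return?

acct=X79: ✗
acct=X49: ✓ → 4081
acct=X53: ✗
acct=X76: ✓ → 7000
acct=X92: ✗
acct=X62: ✗
acct=X70: ✓ → 45502
acct=X21: ✓ → 3825
acct=X18: ✗
acct=X99: ✗
acct=X28: ✗
acct=X86: ✗
acct=X35: ✗
acct=X77: ✗
age_days_sum = 4081 + 7000 + 45502 + 3825 = 60408

60408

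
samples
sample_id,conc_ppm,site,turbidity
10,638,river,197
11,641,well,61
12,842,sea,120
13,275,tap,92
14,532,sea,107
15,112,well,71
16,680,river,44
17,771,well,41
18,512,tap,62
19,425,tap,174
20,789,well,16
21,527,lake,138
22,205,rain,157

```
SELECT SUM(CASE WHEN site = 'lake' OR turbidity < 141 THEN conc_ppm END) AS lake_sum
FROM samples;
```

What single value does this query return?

5681

sample_id=10: ✗
sample_id=11: ✓ → 641
sample_id=12: ✓ → 842
sample_id=13: ✓ → 275
sample_id=14: ✓ → 532
sample_id=15: ✓ → 112
sample_id=16: ✓ → 680
sample_id=17: ✓ → 771
sample_id=18: ✓ → 512
sample_id=19: ✗
sample_id=20: ✓ → 789
sample_id=21: ✓ → 527
sample_id=22: ✗
lake_sum = 641 + 842 + 275 + 532 + 112 + 680 + 771 + 512 + 789 + 527 = 5681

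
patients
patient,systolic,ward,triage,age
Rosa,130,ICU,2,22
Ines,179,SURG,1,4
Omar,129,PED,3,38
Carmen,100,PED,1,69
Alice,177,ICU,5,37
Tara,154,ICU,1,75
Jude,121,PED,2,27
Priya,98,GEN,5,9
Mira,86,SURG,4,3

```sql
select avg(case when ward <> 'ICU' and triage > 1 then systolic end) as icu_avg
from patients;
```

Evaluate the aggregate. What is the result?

patient=Rosa: ✗
patient=Ines: ✗
patient=Omar: ✓ → 129
patient=Carmen: ✗
patient=Alice: ✗
patient=Tara: ✗
patient=Jude: ✓ → 121
patient=Priya: ✓ → 98
patient=Mira: ✓ → 86
icu_avg = (129 + 121 + 98 + 86) / 4 = 108.5

108.5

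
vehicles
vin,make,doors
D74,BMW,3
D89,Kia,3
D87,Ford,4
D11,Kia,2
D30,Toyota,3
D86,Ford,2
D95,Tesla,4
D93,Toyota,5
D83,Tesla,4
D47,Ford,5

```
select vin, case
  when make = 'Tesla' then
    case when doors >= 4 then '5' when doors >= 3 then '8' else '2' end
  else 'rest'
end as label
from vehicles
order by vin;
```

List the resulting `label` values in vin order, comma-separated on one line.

vin=D11: make='Kia' → outer ELSE → rest
vin=D30: make='Toyota' → outer ELSE → rest
vin=D47: make='Ford' → outer ELSE → rest
vin=D74: make='BMW' → outer ELSE → rest
vin=D83: make='Tesla' → inner[doors >= 4] → 5
vin=D86: make='Ford' → outer ELSE → rest
vin=D87: make='Ford' → outer ELSE → rest
vin=D89: make='Kia' → outer ELSE → rest
vin=D93: make='Toyota' → outer ELSE → rest
vin=D95: make='Tesla' → inner[doors >= 4] → 5

rest, rest, rest, rest, 5, rest, rest, rest, rest, 5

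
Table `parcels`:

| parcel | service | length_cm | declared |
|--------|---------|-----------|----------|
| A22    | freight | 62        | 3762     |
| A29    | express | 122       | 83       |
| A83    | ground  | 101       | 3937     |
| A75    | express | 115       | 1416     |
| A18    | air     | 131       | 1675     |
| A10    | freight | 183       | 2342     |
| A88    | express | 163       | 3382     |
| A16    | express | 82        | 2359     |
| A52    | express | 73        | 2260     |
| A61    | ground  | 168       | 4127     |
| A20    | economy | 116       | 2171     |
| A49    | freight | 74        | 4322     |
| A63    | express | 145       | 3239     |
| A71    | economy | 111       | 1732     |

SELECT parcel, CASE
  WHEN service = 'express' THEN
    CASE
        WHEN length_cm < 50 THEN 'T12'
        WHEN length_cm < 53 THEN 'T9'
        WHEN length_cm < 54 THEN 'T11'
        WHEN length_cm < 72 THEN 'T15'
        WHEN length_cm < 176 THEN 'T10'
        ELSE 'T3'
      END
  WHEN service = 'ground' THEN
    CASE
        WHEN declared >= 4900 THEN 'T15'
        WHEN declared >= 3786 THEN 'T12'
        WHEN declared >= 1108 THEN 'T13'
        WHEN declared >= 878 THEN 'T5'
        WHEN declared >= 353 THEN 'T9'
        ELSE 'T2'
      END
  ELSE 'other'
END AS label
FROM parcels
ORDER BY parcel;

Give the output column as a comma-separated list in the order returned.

parcel=A10: service='freight' → outer ELSE → other
parcel=A16: service='express' → inner[length_cm < 176] → T10
parcel=A18: service='air' → outer ELSE → other
parcel=A20: service='economy' → outer ELSE → other
parcel=A22: service='freight' → outer ELSE → other
parcel=A29: service='express' → inner[length_cm < 176] → T10
parcel=A49: service='freight' → outer ELSE → other
parcel=A52: service='express' → inner[length_cm < 176] → T10
parcel=A61: service='ground' → inner[declared >= 3786] → T12
parcel=A63: service='express' → inner[length_cm < 176] → T10
parcel=A71: service='economy' → outer ELSE → other
parcel=A75: service='express' → inner[length_cm < 176] → T10
parcel=A83: service='ground' → inner[declared >= 3786] → T12
parcel=A88: service='express' → inner[length_cm < 176] → T10

other, T10, other, other, other, T10, other, T10, T12, T10, other, T10, T12, T10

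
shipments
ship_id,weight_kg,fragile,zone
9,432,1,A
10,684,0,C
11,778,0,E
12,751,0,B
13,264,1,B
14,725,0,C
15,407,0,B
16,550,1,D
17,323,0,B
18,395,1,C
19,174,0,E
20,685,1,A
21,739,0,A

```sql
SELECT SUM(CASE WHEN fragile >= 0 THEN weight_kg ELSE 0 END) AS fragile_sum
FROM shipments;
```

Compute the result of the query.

6907

ship_id=9: ✓ → 432
ship_id=10: ✓ → 684
ship_id=11: ✓ → 778
ship_id=12: ✓ → 751
ship_id=13: ✓ → 264
ship_id=14: ✓ → 725
ship_id=15: ✓ → 407
ship_id=16: ✓ → 550
ship_id=17: ✓ → 323
ship_id=18: ✓ → 395
ship_id=19: ✓ → 174
ship_id=20: ✓ → 685
ship_id=21: ✓ → 739
fragile_sum = 432 + 684 + 778 + 751 + 264 + 725 + 407 + 550 + 323 + 395 + 174 + 685 + 739 = 6907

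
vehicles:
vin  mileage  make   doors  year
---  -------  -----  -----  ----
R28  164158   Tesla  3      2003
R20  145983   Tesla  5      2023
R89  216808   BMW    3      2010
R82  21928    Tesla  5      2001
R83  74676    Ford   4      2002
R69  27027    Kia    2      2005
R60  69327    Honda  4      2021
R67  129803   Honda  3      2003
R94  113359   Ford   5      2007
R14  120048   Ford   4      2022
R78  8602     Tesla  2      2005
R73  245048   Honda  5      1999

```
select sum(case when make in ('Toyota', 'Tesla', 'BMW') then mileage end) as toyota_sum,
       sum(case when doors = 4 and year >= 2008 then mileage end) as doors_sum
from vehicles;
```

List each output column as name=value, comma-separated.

[toyota_sum: make in ('Toyota', 'Tesla', 'BMW')]
vin=R28: ✓ → 164158
vin=R20: ✓ → 145983
vin=R89: ✓ → 216808
vin=R82: ✓ → 21928
vin=R83: ✗
vin=R69: ✗
vin=R60: ✗
vin=R67: ✗
vin=R94: ✗
vin=R14: ✗
vin=R78: ✓ → 8602
vin=R73: ✗
toyota_sum = 164158 + 145983 + 216808 + 21928 + 8602 = 557479
—
[doors_sum: doors = 4 and year >= 2008]
vin=R28: ✗
vin=R20: ✗
vin=R89: ✗
vin=R82: ✗
vin=R83: ✗
vin=R69: ✗
vin=R60: ✓ → 69327
vin=R67: ✗
vin=R94: ✗
vin=R14: ✓ → 120048
vin=R78: ✗
vin=R73: ✗
doors_sum = 69327 + 120048 = 189375

toyota_sum=557479, doors_sum=189375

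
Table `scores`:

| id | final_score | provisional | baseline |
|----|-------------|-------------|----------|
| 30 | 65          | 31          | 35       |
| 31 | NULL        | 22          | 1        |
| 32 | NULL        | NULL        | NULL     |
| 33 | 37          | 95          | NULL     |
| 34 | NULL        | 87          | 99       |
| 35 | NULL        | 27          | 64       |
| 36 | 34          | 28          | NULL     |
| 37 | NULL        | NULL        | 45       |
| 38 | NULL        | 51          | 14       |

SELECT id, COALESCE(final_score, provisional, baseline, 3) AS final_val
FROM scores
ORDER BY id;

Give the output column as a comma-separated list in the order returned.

id=30: final_score=65 → 65
id=31: final_score=NULL, provisional=22 → 22
id=32: final_score=NULL, provisional=NULL, baseline=NULL, → literal 3 → 3
id=33: final_score=37 → 37
id=34: final_score=NULL, provisional=87 → 87
id=35: final_score=NULL, provisional=27 → 27
id=36: final_score=34 → 34
id=37: final_score=NULL, provisional=NULL, baseline=45 → 45
id=38: final_score=NULL, provisional=51 → 51

65, 22, 3, 37, 87, 27, 34, 45, 51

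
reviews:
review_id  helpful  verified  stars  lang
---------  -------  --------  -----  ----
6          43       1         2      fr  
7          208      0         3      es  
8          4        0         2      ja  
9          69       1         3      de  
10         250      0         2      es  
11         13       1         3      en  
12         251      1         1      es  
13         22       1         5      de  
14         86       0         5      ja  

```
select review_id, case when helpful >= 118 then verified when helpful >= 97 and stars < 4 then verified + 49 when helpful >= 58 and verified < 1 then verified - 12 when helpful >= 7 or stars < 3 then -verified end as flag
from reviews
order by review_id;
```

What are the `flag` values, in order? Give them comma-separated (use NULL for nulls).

review_id=6: helpful >= 7 or stars < 3 → -1
review_id=7: helpful >= 118 → 0
review_id=8: helpful >= 7 or stars < 3 → 0
review_id=9: helpful >= 7 or stars < 3 → -1
review_id=10: helpful >= 118 → 0
review_id=11: helpful >= 7 or stars < 3 → -1
review_id=12: helpful >= 118 → 1
review_id=13: helpful >= 7 or stars < 3 → -1
review_id=14: helpful >= 58 and verified < 1 → -12

-1, 0, 0, -1, 0, -1, 1, -1, -12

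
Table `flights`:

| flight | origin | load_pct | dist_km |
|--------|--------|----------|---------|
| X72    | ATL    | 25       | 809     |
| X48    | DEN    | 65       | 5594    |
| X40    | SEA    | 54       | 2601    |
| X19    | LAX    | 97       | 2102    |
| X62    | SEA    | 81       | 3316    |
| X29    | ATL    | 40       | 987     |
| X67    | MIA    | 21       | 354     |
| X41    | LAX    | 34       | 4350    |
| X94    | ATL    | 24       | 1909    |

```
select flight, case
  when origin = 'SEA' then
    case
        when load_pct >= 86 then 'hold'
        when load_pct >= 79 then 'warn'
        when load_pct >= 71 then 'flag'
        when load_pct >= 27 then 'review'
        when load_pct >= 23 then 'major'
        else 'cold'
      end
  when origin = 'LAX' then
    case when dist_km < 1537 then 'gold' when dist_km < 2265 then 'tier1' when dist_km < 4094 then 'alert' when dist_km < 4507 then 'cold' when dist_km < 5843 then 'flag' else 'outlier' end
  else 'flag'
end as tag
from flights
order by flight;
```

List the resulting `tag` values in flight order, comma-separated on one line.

tier1, flag, review, cold, flag, warn, flag, flag, flag

flight=X19: origin='LAX' → inner[dist_km < 2265] → tier1
flight=X29: origin='ATL' → outer ELSE → flag
flight=X40: origin='SEA' → inner[load_pct >= 27] → review
flight=X41: origin='LAX' → inner[dist_km < 4507] → cold
flight=X48: origin='DEN' → outer ELSE → flag
flight=X62: origin='SEA' → inner[load_pct >= 79] → warn
flight=X67: origin='MIA' → outer ELSE → flag
flight=X72: origin='ATL' → outer ELSE → flag
flight=X94: origin='ATL' → outer ELSE → flag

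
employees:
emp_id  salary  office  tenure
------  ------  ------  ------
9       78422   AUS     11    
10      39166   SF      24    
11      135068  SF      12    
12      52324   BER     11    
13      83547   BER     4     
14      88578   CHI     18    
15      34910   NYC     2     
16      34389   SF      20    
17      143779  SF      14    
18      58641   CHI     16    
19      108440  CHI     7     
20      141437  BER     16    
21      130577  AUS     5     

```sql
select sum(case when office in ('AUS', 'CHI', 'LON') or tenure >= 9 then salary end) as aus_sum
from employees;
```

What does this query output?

emp_id=9: ✓ → 78422
emp_id=10: ✓ → 39166
emp_id=11: ✓ → 135068
emp_id=12: ✓ → 52324
emp_id=13: ✗
emp_id=14: ✓ → 88578
emp_id=15: ✗
emp_id=16: ✓ → 34389
emp_id=17: ✓ → 143779
emp_id=18: ✓ → 58641
emp_id=19: ✓ → 108440
emp_id=20: ✓ → 141437
emp_id=21: ✓ → 130577
aus_sum = 78422 + 39166 + 135068 + 52324 + 88578 + 34389 + 143779 + 58641 + 108440 + 141437 + 130577 = 1010821

1010821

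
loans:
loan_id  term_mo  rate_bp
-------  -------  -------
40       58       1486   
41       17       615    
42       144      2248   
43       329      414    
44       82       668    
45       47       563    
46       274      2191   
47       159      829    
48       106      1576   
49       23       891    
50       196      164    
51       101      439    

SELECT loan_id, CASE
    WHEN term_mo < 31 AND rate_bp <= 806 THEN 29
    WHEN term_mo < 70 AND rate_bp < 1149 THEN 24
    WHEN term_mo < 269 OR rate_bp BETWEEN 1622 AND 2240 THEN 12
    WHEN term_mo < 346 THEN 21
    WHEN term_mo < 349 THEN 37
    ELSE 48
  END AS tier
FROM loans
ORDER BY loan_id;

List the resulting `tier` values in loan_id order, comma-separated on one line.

loan_id=40: term_mo < 269 OR rate_bp BETWEEN 1622 AND 2240 → 12
loan_id=41: term_mo < 31 AND rate_bp <= 806 → 29
loan_id=42: term_mo < 269 OR rate_bp BETWEEN 1622 AND 2240 → 12
loan_id=43: term_mo < 346 → 21
loan_id=44: term_mo < 269 OR rate_bp BETWEEN 1622 AND 2240 → 12
loan_id=45: term_mo < 70 AND rate_bp < 1149 → 24
loan_id=46: term_mo < 269 OR rate_bp BETWEEN 1622 AND 2240 → 12
loan_id=47: term_mo < 269 OR rate_bp BETWEEN 1622 AND 2240 → 12
loan_id=48: term_mo < 269 OR rate_bp BETWEEN 1622 AND 2240 → 12
loan_id=49: term_mo < 70 AND rate_bp < 1149 → 24
loan_id=50: term_mo < 269 OR rate_bp BETWEEN 1622 AND 2240 → 12
loan_id=51: term_mo < 269 OR rate_bp BETWEEN 1622 AND 2240 → 12

12, 29, 12, 21, 12, 24, 12, 12, 12, 24, 12, 12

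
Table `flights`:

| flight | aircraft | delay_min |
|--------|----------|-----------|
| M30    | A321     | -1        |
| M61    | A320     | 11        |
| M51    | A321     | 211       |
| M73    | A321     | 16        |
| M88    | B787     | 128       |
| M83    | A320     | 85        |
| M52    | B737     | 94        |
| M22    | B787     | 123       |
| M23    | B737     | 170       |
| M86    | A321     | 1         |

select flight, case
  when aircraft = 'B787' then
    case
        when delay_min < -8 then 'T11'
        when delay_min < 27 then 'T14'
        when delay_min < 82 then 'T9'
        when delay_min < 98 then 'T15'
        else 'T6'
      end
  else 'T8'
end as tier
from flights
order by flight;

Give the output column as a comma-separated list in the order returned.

T6, T8, T8, T8, T8, T8, T8, T8, T8, T6

flight=M22: aircraft='B787' → inner[ELSE] → T6
flight=M23: aircraft='B737' → outer ELSE → T8
flight=M30: aircraft='A321' → outer ELSE → T8
flight=M51: aircraft='A321' → outer ELSE → T8
flight=M52: aircraft='B737' → outer ELSE → T8
flight=M61: aircraft='A320' → outer ELSE → T8
flight=M73: aircraft='A321' → outer ELSE → T8
flight=M83: aircraft='A320' → outer ELSE → T8
flight=M86: aircraft='A321' → outer ELSE → T8
flight=M88: aircraft='B787' → inner[ELSE] → T6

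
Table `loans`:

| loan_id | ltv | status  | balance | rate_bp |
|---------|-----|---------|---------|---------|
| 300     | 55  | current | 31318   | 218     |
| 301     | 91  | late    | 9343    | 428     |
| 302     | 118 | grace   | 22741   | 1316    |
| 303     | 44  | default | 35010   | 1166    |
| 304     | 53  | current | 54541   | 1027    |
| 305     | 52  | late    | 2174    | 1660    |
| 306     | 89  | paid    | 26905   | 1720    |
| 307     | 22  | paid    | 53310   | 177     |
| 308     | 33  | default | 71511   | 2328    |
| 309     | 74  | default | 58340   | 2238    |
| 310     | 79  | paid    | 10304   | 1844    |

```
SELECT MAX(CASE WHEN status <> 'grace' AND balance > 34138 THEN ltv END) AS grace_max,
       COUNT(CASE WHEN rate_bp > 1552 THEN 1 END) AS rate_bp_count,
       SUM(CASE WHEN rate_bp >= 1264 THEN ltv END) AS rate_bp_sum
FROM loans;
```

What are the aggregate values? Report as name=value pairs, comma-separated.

grace_max=74, rate_bp_count=5, rate_bp_sum=445

[grace_max: status <> 'grace' AND balance > 34138]
loan_id=300: ✗
loan_id=301: ✗
loan_id=302: ✗
loan_id=303: ✓ → 44
loan_id=304: ✓ → 53
loan_id=305: ✗
loan_id=306: ✗
loan_id=307: ✓ → 22
loan_id=308: ✓ → 33
loan_id=309: ✓ → 74
loan_id=310: ✗
grace_max = MAX(44, 53, 22, 33, 74) = 74
—
[rate_bp_count: rate_bp > 1552]
loan_id=300: ✗
loan_id=301: ✗
loan_id=302: ✗
loan_id=303: ✗
loan_id=304: ✗
loan_id=305: ✓ → 1
loan_id=306: ✓ → 1
loan_id=307: ✗
loan_id=308: ✓ → 1
loan_id=309: ✓ → 1
loan_id=310: ✓ → 1
rate_bp_count = COUNT(1, 1, 1, 1, 1) = 5
—
[rate_bp_sum: rate_bp >= 1264]
loan_id=300: ✗
loan_id=301: ✗
loan_id=302: ✓ → 118
loan_id=303: ✗
loan_id=304: ✗
loan_id=305: ✓ → 52
loan_id=306: ✓ → 89
loan_id=307: ✗
loan_id=308: ✓ → 33
loan_id=309: ✓ → 74
loan_id=310: ✓ → 79
rate_bp_sum = 118 + 52 + 89 + 33 + 74 + 79 = 445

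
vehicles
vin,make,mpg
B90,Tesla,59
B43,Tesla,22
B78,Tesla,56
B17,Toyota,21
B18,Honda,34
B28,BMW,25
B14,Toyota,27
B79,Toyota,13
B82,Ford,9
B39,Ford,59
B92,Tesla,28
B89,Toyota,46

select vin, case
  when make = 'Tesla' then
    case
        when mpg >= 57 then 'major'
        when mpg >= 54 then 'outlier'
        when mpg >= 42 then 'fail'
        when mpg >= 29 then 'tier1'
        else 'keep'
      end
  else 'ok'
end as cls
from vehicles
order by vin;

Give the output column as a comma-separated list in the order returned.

ok, ok, ok, ok, ok, keep, outlier, ok, ok, ok, major, keep

vin=B14: make='Toyota' → outer ELSE → ok
vin=B17: make='Toyota' → outer ELSE → ok
vin=B18: make='Honda' → outer ELSE → ok
vin=B28: make='BMW' → outer ELSE → ok
vin=B39: make='Ford' → outer ELSE → ok
vin=B43: make='Tesla' → inner[ELSE] → keep
vin=B78: make='Tesla' → inner[mpg >= 54] → outlier
vin=B79: make='Toyota' → outer ELSE → ok
vin=B82: make='Ford' → outer ELSE → ok
vin=B89: make='Toyota' → outer ELSE → ok
vin=B90: make='Tesla' → inner[mpg >= 57] → major
vin=B92: make='Tesla' → inner[ELSE] → keep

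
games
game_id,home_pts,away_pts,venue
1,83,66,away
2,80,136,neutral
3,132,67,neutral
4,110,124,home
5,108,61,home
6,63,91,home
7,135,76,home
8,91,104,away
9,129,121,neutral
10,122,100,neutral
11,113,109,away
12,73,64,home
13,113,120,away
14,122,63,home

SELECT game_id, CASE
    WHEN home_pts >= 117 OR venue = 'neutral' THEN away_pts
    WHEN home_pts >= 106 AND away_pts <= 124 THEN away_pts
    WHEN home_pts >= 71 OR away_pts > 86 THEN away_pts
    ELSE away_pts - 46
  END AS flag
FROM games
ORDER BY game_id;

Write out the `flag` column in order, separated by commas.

66, 136, 67, 124, 61, 91, 76, 104, 121, 100, 109, 64, 120, 63

game_id=1: home_pts >= 71 OR away_pts > 86 → 66
game_id=2: home_pts >= 117 OR venue = 'neutral' → 136
game_id=3: home_pts >= 117 OR venue = 'neutral' → 67
game_id=4: home_pts >= 106 AND away_pts <= 124 → 124
game_id=5: home_pts >= 106 AND away_pts <= 124 → 61
game_id=6: home_pts >= 71 OR away_pts > 86 → 91
game_id=7: home_pts >= 117 OR venue = 'neutral' → 76
game_id=8: home_pts >= 71 OR away_pts > 86 → 104
game_id=9: home_pts >= 117 OR venue = 'neutral' → 121
game_id=10: home_pts >= 117 OR venue = 'neutral' → 100
game_id=11: home_pts >= 106 AND away_pts <= 124 → 109
game_id=12: home_pts >= 71 OR away_pts > 86 → 64
game_id=13: home_pts >= 106 AND away_pts <= 124 → 120
game_id=14: home_pts >= 117 OR venue = 'neutral' → 63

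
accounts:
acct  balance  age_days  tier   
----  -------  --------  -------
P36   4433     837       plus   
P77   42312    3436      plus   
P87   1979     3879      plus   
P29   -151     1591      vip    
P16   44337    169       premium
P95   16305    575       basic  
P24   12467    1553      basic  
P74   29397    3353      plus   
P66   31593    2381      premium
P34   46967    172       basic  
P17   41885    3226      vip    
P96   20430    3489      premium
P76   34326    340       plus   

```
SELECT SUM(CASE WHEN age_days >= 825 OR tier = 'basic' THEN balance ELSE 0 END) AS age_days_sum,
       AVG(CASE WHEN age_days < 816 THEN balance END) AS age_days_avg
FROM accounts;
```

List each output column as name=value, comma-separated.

age_days_sum=247617, age_days_avg=35483.75

[age_days_sum: age_days >= 825 OR tier = 'basic']
acct=P36: ✓ → 4433
acct=P77: ✓ → 42312
acct=P87: ✓ → 1979
acct=P29: ✓ → -151
acct=P16: ✗
acct=P95: ✓ → 16305
acct=P24: ✓ → 12467
acct=P74: ✓ → 29397
acct=P66: ✓ → 31593
acct=P34: ✓ → 46967
acct=P17: ✓ → 41885
acct=P96: ✓ → 20430
acct=P76: ✗
age_days_sum = 4433 + 42312 + 1979 + -151 + 16305 + 12467 + 29397 + 31593 + 46967 + 41885 + 20430 = 247617
—
[age_days_avg: age_days < 816]
acct=P36: ✗
acct=P77: ✗
acct=P87: ✗
acct=P29: ✗
acct=P16: ✓ → 44337
acct=P95: ✓ → 16305
acct=P24: ✗
acct=P74: ✗
acct=P66: ✗
acct=P34: ✓ → 46967
acct=P17: ✗
acct=P96: ✗
acct=P76: ✓ → 34326
age_days_avg = (44337 + 16305 + 46967 + 34326) / 4 = 35483.75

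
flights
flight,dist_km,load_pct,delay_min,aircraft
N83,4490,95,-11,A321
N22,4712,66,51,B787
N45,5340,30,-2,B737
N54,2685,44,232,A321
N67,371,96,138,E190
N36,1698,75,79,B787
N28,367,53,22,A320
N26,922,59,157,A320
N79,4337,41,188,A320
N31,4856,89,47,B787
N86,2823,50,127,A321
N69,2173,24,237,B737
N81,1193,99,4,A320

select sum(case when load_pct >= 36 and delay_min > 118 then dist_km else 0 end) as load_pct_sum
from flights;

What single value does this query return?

11138

flight=N83: ✗
flight=N22: ✗
flight=N45: ✗
flight=N54: ✓ → 2685
flight=N67: ✓ → 371
flight=N36: ✗
flight=N28: ✗
flight=N26: ✓ → 922
flight=N79: ✓ → 4337
flight=N31: ✗
flight=N86: ✓ → 2823
flight=N69: ✗
flight=N81: ✗
load_pct_sum = 2685 + 371 + 922 + 4337 + 2823 = 11138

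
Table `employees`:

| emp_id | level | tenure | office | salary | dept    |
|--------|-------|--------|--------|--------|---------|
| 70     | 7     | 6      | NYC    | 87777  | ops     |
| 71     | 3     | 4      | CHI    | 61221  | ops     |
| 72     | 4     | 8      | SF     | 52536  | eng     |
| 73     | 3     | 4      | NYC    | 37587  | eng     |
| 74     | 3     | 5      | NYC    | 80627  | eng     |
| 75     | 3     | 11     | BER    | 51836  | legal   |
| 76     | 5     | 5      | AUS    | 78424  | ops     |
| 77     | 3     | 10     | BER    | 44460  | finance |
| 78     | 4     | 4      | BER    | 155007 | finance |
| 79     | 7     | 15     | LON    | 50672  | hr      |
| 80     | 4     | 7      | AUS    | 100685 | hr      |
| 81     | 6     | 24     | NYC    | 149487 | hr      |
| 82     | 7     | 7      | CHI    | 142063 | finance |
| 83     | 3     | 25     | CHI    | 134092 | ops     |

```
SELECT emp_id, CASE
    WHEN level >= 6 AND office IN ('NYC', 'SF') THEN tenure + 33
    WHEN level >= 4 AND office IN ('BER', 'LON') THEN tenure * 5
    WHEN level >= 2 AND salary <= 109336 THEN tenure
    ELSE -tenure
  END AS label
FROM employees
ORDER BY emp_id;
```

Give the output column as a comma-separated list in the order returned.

emp_id=70: level >= 6 AND office IN ('NYC', 'SF') → 39
emp_id=71: level >= 2 AND salary <= 109336 → 4
emp_id=72: level >= 2 AND salary <= 109336 → 8
emp_id=73: level >= 2 AND salary <= 109336 → 4
emp_id=74: level >= 2 AND salary <= 109336 → 5
emp_id=75: level >= 2 AND salary <= 109336 → 11
emp_id=76: level >= 2 AND salary <= 109336 → 5
emp_id=77: level >= 2 AND salary <= 109336 → 10
emp_id=78: level >= 4 AND office IN ('BER', 'LON') → 20
emp_id=79: level >= 4 AND office IN ('BER', 'LON') → 75
emp_id=80: level >= 2 AND salary <= 109336 → 7
emp_id=81: level >= 6 AND office IN ('NYC', 'SF') → 57
emp_id=82: ELSE → -7
emp_id=83: ELSE → -25

39, 4, 8, 4, 5, 11, 5, 10, 20, 75, 7, 57, -7, -25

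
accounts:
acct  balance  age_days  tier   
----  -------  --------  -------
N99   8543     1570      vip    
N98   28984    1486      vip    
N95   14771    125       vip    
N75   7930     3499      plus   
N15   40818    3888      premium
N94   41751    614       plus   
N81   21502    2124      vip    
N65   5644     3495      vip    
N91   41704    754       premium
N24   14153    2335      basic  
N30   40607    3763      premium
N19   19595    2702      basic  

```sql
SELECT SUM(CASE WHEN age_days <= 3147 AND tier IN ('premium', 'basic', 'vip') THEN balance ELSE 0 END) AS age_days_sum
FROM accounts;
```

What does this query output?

acct=N99: ✓ → 8543
acct=N98: ✓ → 28984
acct=N95: ✓ → 14771
acct=N75: ✗
acct=N15: ✗
acct=N94: ✗
acct=N81: ✓ → 21502
acct=N65: ✗
acct=N91: ✓ → 41704
acct=N24: ✓ → 14153
acct=N30: ✗
acct=N19: ✓ → 19595
age_days_sum = 8543 + 28984 + 14771 + 21502 + 41704 + 14153 + 19595 = 149252

149252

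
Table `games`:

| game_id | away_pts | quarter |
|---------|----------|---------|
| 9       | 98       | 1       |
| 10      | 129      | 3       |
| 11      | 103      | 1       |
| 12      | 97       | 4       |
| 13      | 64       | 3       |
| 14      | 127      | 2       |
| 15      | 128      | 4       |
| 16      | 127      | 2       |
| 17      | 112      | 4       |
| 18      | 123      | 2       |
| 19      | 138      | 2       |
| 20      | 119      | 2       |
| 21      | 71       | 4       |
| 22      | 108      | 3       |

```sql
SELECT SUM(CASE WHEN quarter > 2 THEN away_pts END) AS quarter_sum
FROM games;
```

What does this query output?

game_id=9: ✗
game_id=10: ✓ → 129
game_id=11: ✗
game_id=12: ✓ → 97
game_id=13: ✓ → 64
game_id=14: ✗
game_id=15: ✓ → 128
game_id=16: ✗
game_id=17: ✓ → 112
game_id=18: ✗
game_id=19: ✗
game_id=20: ✗
game_id=21: ✓ → 71
game_id=22: ✓ → 108
quarter_sum = 129 + 97 + 64 + 128 + 112 + 71 + 108 = 709

709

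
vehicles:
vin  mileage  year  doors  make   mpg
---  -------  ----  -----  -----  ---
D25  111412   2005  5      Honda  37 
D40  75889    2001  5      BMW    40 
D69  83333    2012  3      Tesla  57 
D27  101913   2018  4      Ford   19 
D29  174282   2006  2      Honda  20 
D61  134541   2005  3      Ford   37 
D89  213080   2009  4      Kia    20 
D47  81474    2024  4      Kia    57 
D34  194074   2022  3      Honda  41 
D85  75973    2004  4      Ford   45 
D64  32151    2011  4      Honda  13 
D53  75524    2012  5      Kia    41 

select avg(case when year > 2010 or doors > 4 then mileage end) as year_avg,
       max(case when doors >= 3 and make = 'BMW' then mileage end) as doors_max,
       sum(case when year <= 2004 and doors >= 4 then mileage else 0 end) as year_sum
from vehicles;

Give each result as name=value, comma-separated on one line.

year_avg=94471.25, doors_max=75889, year_sum=151862

[year_avg: year > 2010 or doors > 4]
vin=D25: ✓ → 111412
vin=D40: ✓ → 75889
vin=D69: ✓ → 83333
vin=D27: ✓ → 101913
vin=D29: ✗
vin=D61: ✗
vin=D89: ✗
vin=D47: ✓ → 81474
vin=D34: ✓ → 194074
vin=D85: ✗
vin=D64: ✓ → 32151
vin=D53: ✓ → 75524
year_avg = (111412 + 75889 + 83333 + 101913 + 81474 + 194074 + 32151 + 75524) / 8 = 94471.25
—
[doors_max: doors >= 3 and make = 'BMW']
vin=D25: ✗
vin=D40: ✓ → 75889
vin=D69: ✗
vin=D27: ✗
vin=D29: ✗
vin=D61: ✗
vin=D89: ✗
vin=D47: ✗
vin=D34: ✗
vin=D85: ✗
vin=D64: ✗
vin=D53: ✗
doors_max = MAX(75889) = 75889
—
[year_sum: year <= 2004 and doors >= 4]
vin=D25: ✗
vin=D40: ✓ → 75889
vin=D69: ✗
vin=D27: ✗
vin=D29: ✗
vin=D61: ✗
vin=D89: ✗
vin=D47: ✗
vin=D34: ✗
vin=D85: ✓ → 75973
vin=D64: ✗
vin=D53: ✗
year_sum = 75889 + 75973 = 151862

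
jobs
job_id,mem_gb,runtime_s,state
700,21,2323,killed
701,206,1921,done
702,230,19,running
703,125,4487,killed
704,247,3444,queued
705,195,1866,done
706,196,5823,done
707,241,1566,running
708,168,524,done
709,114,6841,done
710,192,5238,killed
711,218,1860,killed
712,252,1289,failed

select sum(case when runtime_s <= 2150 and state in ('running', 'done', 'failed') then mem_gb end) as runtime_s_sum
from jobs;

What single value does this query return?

job_id=700: ✗
job_id=701: ✓ → 206
job_id=702: ✓ → 230
job_id=703: ✗
job_id=704: ✗
job_id=705: ✓ → 195
job_id=706: ✗
job_id=707: ✓ → 241
job_id=708: ✓ → 168
job_id=709: ✗
job_id=710: ✗
job_id=711: ✗
job_id=712: ✓ → 252
runtime_s_sum = 206 + 230 + 195 + 241 + 168 + 252 = 1292

1292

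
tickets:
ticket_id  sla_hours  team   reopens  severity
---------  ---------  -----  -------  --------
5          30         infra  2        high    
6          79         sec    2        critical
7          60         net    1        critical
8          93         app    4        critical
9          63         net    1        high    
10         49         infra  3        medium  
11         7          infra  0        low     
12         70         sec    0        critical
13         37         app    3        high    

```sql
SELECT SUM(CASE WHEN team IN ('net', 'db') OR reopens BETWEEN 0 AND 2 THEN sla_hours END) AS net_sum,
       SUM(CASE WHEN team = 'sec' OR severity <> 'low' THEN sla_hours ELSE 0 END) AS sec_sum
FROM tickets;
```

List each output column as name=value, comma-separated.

net_sum=309, sec_sum=481

[net_sum: team IN ('net', 'db') OR reopens BETWEEN 0 AND 2]
ticket_id=5: ✓ → 30
ticket_id=6: ✓ → 79
ticket_id=7: ✓ → 60
ticket_id=8: ✗
ticket_id=9: ✓ → 63
ticket_id=10: ✗
ticket_id=11: ✓ → 7
ticket_id=12: ✓ → 70
ticket_id=13: ✗
net_sum = 30 + 79 + 60 + 63 + 7 + 70 = 309
—
[sec_sum: team = 'sec' OR severity <> 'low']
ticket_id=5: ✓ → 30
ticket_id=6: ✓ → 79
ticket_id=7: ✓ → 60
ticket_id=8: ✓ → 93
ticket_id=9: ✓ → 63
ticket_id=10: ✓ → 49
ticket_id=11: ✗
ticket_id=12: ✓ → 70
ticket_id=13: ✓ → 37
sec_sum = 30 + 79 + 60 + 93 + 63 + 49 + 70 + 37 = 481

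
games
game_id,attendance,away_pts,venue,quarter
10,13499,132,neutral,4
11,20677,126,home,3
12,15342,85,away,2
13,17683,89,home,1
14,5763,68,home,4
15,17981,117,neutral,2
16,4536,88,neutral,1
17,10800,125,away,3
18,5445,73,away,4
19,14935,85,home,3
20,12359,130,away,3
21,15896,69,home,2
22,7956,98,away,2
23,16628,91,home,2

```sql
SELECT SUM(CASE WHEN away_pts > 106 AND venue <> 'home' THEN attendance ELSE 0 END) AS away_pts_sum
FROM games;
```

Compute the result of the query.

game_id=10: ✓ → 13499
game_id=11: ✗
game_id=12: ✗
game_id=13: ✗
game_id=14: ✗
game_id=15: ✓ → 17981
game_id=16: ✗
game_id=17: ✓ → 10800
game_id=18: ✗
game_id=19: ✗
game_id=20: ✓ → 12359
game_id=21: ✗
game_id=22: ✗
game_id=23: ✗
away_pts_sum = 13499 + 17981 + 10800 + 12359 = 54639

54639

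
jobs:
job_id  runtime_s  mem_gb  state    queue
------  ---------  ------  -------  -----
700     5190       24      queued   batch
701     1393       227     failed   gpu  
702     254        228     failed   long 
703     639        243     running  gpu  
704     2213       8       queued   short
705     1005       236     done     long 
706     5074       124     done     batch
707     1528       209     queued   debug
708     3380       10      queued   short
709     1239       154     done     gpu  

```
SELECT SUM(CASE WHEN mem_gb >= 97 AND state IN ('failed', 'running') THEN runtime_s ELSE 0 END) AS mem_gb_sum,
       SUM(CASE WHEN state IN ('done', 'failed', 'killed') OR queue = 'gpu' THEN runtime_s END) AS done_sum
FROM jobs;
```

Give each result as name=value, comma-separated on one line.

[mem_gb_sum: mem_gb >= 97 AND state IN ('failed', 'running')]
job_id=700: ✗
job_id=701: ✓ → 1393
job_id=702: ✓ → 254
job_id=703: ✓ → 639
job_id=704: ✗
job_id=705: ✗
job_id=706: ✗
job_id=707: ✗
job_id=708: ✗
job_id=709: ✗
mem_gb_sum = 1393 + 254 + 639 = 2286
—
[done_sum: state IN ('done', 'failed', 'killed') OR queue = 'gpu']
job_id=700: ✗
job_id=701: ✓ → 1393
job_id=702: ✓ → 254
job_id=703: ✓ → 639
job_id=704: ✗
job_id=705: ✓ → 1005
job_id=706: ✓ → 5074
job_id=707: ✗
job_id=708: ✗
job_id=709: ✓ → 1239
done_sum = 1393 + 254 + 639 + 1005 + 5074 + 1239 = 9604

mem_gb_sum=2286, done_sum=9604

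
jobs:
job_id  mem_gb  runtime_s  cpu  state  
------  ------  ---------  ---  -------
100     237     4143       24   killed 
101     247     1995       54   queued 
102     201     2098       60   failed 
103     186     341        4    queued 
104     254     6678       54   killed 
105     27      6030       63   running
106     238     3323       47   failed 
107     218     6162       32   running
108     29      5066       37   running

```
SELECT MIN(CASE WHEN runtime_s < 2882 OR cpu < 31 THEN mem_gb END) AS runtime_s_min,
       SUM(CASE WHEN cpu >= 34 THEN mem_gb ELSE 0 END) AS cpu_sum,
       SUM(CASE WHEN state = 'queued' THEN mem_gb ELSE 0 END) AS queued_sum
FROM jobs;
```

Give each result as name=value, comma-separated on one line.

[runtime_s_min: runtime_s < 2882 OR cpu < 31]
job_id=100: ✓ → 237
job_id=101: ✓ → 247
job_id=102: ✓ → 201
job_id=103: ✓ → 186
job_id=104: ✗
job_id=105: ✗
job_id=106: ✗
job_id=107: ✗
job_id=108: ✗
runtime_s_min = MIN(237, 247, 201, 186) = 186
—
[cpu_sum: cpu >= 34]
job_id=100: ✗
job_id=101: ✓ → 247
job_id=102: ✓ → 201
job_id=103: ✗
job_id=104: ✓ → 254
job_id=105: ✓ → 27
job_id=106: ✓ → 238
job_id=107: ✗
job_id=108: ✓ → 29
cpu_sum = 247 + 201 + 254 + 27 + 238 + 29 = 996
—
[queued_sum: state = 'queued']
job_id=100: ✗
job_id=101: ✓ → 247
job_id=102: ✗
job_id=103: ✓ → 186
job_id=104: ✗
job_id=105: ✗
job_id=106: ✗
job_id=107: ✗
job_id=108: ✗
queued_sum = 247 + 186 = 433

runtime_s_min=186, cpu_sum=996, queued_sum=433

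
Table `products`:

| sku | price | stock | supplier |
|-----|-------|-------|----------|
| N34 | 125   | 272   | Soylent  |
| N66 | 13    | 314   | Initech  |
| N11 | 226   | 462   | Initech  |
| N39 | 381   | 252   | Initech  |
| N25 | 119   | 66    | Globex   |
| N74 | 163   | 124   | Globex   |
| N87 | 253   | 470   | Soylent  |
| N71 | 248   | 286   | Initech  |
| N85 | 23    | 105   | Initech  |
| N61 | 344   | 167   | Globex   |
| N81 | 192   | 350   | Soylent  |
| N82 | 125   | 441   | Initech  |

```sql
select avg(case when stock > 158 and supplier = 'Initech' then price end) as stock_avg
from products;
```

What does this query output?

sku=N34: ✗
sku=N66: ✓ → 13
sku=N11: ✓ → 226
sku=N39: ✓ → 381
sku=N25: ✗
sku=N74: ✗
sku=N87: ✗
sku=N71: ✓ → 248
sku=N85: ✗
sku=N61: ✗
sku=N81: ✗
sku=N82: ✓ → 125
stock_avg = (13 + 226 + 381 + 248 + 125) / 5 = 198.6

198.6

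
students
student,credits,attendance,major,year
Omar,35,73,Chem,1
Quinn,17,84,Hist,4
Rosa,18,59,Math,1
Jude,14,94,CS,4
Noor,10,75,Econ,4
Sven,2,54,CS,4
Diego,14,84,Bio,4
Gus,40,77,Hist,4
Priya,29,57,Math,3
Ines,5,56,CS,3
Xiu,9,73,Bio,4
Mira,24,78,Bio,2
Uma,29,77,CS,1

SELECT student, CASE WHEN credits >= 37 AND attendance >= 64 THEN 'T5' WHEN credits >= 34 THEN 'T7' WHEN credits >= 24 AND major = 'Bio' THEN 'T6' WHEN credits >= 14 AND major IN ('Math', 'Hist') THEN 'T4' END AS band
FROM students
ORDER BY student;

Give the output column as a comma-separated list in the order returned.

NULL, T5, NULL, NULL, T6, NULL, T7, T4, T4, T4, NULL, NULL, NULL

student=Diego: (no match → NULL) → NULL
student=Gus: credits >= 37 AND attendance >= 64 → T5
student=Ines: (no match → NULL) → NULL
student=Jude: (no match → NULL) → NULL
student=Mira: credits >= 24 AND major = 'Bio' → T6
student=Noor: (no match → NULL) → NULL
student=Omar: credits >= 34 → T7
student=Priya: credits >= 14 AND major IN ('Math', 'Hist') → T4
student=Quinn: credits >= 14 AND major IN ('Math', 'Hist') → T4
student=Rosa: credits >= 14 AND major IN ('Math', 'Hist') → T4
student=Sven: (no match → NULL) → NULL
student=Uma: (no match → NULL) → NULL
student=Xiu: (no match → NULL) → NULL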